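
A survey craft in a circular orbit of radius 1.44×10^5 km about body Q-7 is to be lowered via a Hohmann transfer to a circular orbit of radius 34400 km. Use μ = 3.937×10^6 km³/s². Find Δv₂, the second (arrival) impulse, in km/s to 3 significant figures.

Δv₂ = 2.89 km/s

Semi-major axis of the transfer orbit: a_t = (1.440×10^5 + 34400)/2 = 89200 km.
On the circular orbit at r = 34400 km, v_c = √(μ/r) = 10.698 km/s.
Vis-viva on the transfer ellipse at r = 34400 km gives v_t = √[μ(2/r − 1/a_t)] = 13.593 km/s.
Δv₂ = |v_t − v_c| = |13.593 − 10.698| = 2.895 km/s.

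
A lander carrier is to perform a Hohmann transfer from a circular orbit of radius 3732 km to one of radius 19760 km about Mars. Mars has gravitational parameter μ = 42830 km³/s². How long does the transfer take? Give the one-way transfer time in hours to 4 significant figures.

The Hohmann ellipse has a_t = (r₁ + r₂)/2 = 11746 km.
Transfer time t = π√(a_t³/μ) = π√((11746)³ / 42830) = 19325 s.
Converting: 19325 s ÷ 3600 s/hour = 5.368 hours.

t = 5.368 hours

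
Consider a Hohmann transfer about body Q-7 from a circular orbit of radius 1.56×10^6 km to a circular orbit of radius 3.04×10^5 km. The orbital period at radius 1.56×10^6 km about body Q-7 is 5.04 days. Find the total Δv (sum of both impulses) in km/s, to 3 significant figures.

From Kepler's third law T² = 4π²r³/μ at r = 1.56×10^6 km, T = 5.04 days = 5.04 × 86400 s = 4.35456×10^5 s: μ = 4π²r³/T² = 7.90396×10^8 km³/s².
The Hohmann ellipse has a_t = (r₁ + r₂)/2 = 9.320×10^5 km.
At r₁ the circular-orbit speed is v₁ = √(μ/r₁) = 22.5092 km/s.
Transfer-orbit speed at r₁ (v² = μ(2/r − 1/a)): v_a = √[μ(2/r₁ − 1/a_t)] = 12.8555 km/s.
First burn Δv₁ = |v_a − v₁| = 9.654 km/s.
Circular speed at r₂: v₂ = √(μ/r₂) = 50.99 km/s.
Transfer-orbit speed at r₂: v_p = √[μ(2/r₂ − 1/a_t)] = 65.97 km/s.
Second burn Δv₂ = |v₂ − v_p| = 14.98 km/s.
Total Δv = Δv₁ + Δv₂ = 24.63 km/s.

Δv = 24.6 km/s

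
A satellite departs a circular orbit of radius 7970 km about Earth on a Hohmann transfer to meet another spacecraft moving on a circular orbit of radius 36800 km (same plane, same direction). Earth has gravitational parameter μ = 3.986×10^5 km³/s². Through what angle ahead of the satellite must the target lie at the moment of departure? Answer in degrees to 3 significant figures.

φ = 94.6°

The Hohmann ellipse has a_t = (r₁ + r₂)/2 = 22385 km.
The half-period of the transfer ellipse is t = π√(a_t³/μ) = 16665.44 s.
Target angular speed ω₂ = √(μ/r₂³) = 8.943282×10^-5 rad/s.
Angle swept by the target during transfer: ω₂·t = 1.49044 rad = 85.40°.
The satellite traverses 180° on the transfer ellipse, so the target must lead by 180° − 85.40° = 94.6°.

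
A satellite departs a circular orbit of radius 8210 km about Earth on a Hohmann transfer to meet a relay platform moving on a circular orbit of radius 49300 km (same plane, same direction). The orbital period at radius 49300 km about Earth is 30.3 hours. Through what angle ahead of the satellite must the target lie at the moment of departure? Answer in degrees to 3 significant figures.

φ = 99.8°

From Kepler's third law T² = 4π²r³/μ at r = 49300 km, T = 30.3 hours = 30.3 × 3600 s = 1.0908×10^5 s: μ = 4π²r³/T² = 3.97567×10^5 km³/s².
Transfer-ellipse semi-major axis a_t = (r₁ + r₂)/2 = (8210 + 49300)/2 = 28755 km.
The half-period of the transfer ellipse is t = π√(a_t³/μ) = 24295 s.
Target angular speed ω₂ = √(μ/r₂³) = 5.7602×10^-5 rad/s.
Angle swept by the target during transfer: ω₂·t = 1.3994 rad = 80.18°.
The satellite traverses 180° on the transfer ellipse, so the target must lead by 180° − 80.18° = 99.8°.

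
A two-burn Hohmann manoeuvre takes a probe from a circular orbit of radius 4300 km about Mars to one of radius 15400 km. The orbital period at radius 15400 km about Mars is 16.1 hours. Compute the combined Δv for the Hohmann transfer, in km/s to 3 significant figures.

Δv = 1.36 km/s

From Kepler's third law T² = 4π²r³/μ at r = 15400 km, T = 16.1 hours = 16.1 × 3600 s = 57960 s: μ = 4π²r³/T² = 42920.5 km³/s².
Transfer-ellipse semi-major axis a_t = (r₁ + r₂)/2 = (4300 + 15400)/2 = 9850 km.
At r₁ the circular-orbit speed is v₁ = √(μ/r₁) = 3.159 km/s.
Transfer-orbit speed at r₁ (vis-viva): v_p = √[μ(2/r₁ − 1/a_t)] = 3.950 km/s.
First burn Δv₁ = |v_p − v₁| = 0.7910 km/s.
Circular speed at r₂: v₂ = √(μ/r₂) = 1.6694 km/s.
Transfer-orbit speed at r₂: v_a = √[μ(2/r₂ − 1/a_t)] = 1.1030 km/s.
Second burn Δv₂ = |v₂ − v_a| = 0.5664 km/s.
Total Δv = Δv₁ + Δv₂ = 1.357 km/s.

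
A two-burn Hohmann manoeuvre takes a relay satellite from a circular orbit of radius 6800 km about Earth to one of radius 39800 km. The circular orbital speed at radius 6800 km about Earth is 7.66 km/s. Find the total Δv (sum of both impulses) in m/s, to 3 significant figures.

From the circular-orbit relation v² = μ/r at r = 6800 km: μ = v²r = (7.66)² × 6800 = 3.98994×10^5 km³/s².
The Hohmann ellipse has a_t = (r₁ + r₂)/2 = 23300 km.
Circular speed at r₁: v₁ = √(μ/r₁) = √(3.98994×10^5/6800) = 7.6600 km/s.
Transfer-orbit speed at r₁ (v² = μ(2/r − 1/a)): v_p = √[μ(2/r₁ − 1/a_t)] = 10.011 km/s.
First burn Δv₁ = |v_p − v₁| = 2.351 km/s.
At r₂, v₂ = √(μ/r₂) = 3.166 km/s.
Transfer-orbit speed at r₂: v_a = √[μ(2/r₂ − 1/a_t)] = 1.710 km/s.
Second burn Δv₂ = |v₂ − v_a| = 1.456 km/s.
Total Δv = Δv₁ + Δv₂ = 3.807 km/s.

Δv = 3810 m/s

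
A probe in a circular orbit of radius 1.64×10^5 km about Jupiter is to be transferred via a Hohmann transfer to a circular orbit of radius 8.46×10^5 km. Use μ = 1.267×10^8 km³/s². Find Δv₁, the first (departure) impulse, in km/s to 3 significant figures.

Semi-major axis of the transfer orbit: a_t = (1.640×10^5 + 8.460×10^5)/2 = 5.050×10^5 km.
On the circular orbit at r = 1.640×10^5 km, v_c = √(μ/r) = 27.795 km/s.
Transfer-orbit speed at the same r (vis-viva, a = a_t): v_t = √[μ(2/r − 1/a_t)] = 35.975 km/s.
Δv₁ = |v_t − v_c| = |35.975 − 27.795| = 8.180 km/s.

Δv₁ = 8.18 km/s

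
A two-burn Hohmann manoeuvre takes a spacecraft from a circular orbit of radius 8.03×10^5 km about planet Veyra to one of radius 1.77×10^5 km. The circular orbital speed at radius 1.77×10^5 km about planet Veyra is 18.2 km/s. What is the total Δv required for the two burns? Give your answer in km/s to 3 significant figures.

Δv = 8.51 km/s

From the circular-orbit relation v² = μ/r at r = 1.77×10^5 km: μ = v²r = (18.2)² × 1.77×10^5 = 5.86295×10^7 km³/s².
The Hohmann ellipse has a_t = (r₁ + r₂)/2 = 4.900×10^5 km.
Circular speed at r₁: v₁ = √(μ/r₁) = √(5.86295×10^7/8.030×10^5) = 8.545 km/s.
On the transfer ellipse at r₁, vis-viva gives v_a = √[μ(2/r₁ − 1/a_t)] = 5.136 km/s.
First burn Δv₁ = |v_a − v₁| = 3.409 km/s.
At r₂, v₂ = √(μ/r₂) = 18.200 km/s.
Transfer-orbit speed at r₂: v_p = √[μ(2/r₂ − 1/a_t)] = 23.299 km/s.
Second burn Δv₂ = |v₂ − v_p| = 5.099 km/s.
Δv = Δv₁ + Δv₂ = 3.409 + 5.099 = 8.508 km/s.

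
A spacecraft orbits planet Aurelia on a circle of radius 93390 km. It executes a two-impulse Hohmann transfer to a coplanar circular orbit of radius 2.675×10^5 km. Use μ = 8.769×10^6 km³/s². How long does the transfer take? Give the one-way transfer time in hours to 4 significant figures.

t = 22.59 hours

The Hohmann ellipse has a_t = (r₁ + r₂)/2 = 1.80445×10^5 km.
Half the transfer-orbit period gives t = π√(a_t³/μ) = 81320 s.
Converting: 81320 s ÷ 3600 s/hour = 22.59 hours.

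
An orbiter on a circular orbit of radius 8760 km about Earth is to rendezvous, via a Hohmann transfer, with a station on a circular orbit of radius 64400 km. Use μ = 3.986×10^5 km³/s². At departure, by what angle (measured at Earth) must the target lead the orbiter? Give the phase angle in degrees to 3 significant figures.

The Hohmann ellipse has a_t = (r₁ + r₂)/2 = 36580 km.
The half-period of the transfer ellipse is t = π√(a_t³/μ) = 34810 s.
Target angular speed ω₂ = √(μ/r₂³) = 3.863×10^-5 rad/s.
Angle swept by the target during transfer: ω₂·t = 1.345 rad = 77.06°.
The orbiter traverses 180° on the transfer ellipse, so the target must lead by 180° − 77.06° = 103°.

φ = 103°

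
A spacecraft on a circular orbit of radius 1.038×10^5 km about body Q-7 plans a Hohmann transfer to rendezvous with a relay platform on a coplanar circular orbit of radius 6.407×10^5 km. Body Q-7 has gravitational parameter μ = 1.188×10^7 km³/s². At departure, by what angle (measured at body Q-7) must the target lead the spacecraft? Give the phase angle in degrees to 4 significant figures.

φ = 100.3°

The Hohmann ellipse has a_t = (r₁ + r₂)/2 = 3.7225×10^5 km.
The half-period of the transfer ellipse is t = π√(a_t³/μ) = 2.0701×10^5 s.
The target's mean motion on its circular orbit is ω₂ = √(μ/r₂³) = 6.7209×10^-6 rad/s.
Angle swept by the target during transfer: ω₂·t = 1.3913 rad = 79.72°.
The spacecraft traverses 180° on the transfer ellipse, so the target must lead by 180° − 79.72° = 100.3°.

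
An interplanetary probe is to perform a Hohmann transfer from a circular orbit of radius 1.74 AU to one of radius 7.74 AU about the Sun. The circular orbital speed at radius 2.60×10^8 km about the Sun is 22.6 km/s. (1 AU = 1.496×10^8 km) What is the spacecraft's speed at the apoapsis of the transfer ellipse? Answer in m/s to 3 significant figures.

v = 6490 m/s

From the circular-orbit relation v² = μ/r at r = 2.60×10^8 km: μ = v²r = (22.6)² × 2.60×10^8 = 1.32798×10^11 km³/s².
In km: r₁ = 1.74 × 1.496×10^8 = 2.60304×10^8 km; r₂ = 7.74 × 1.496×10^8 = 1.157904×10^9 km.
The Hohmann ellipse has a_t = (r₁ + r₂)/2 = 7.09104×10^8 km.
The apoapsis of the transfer ellipse is at r = 1.157904×10^9 km.
From the vis-viva equation, v = √[μ(2/r − 1/a_t)] = 6.488 km/s.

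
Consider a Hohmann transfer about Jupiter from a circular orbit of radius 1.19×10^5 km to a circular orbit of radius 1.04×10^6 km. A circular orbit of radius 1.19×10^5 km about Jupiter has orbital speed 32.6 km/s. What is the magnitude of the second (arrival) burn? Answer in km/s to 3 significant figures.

Δv₂ = 6.03 km/s

From the circular-orbit relation v² = μ/r at r = 1.19×10^5 km: μ = v²r = (32.6)² × 1.19×10^5 = 1.26468×10^8 km³/s².
The Hohmann ellipse has a_t = (r₁ + r₂)/2 = 5.795×10^5 km.
On the circular orbit at r = 1.040×10^6 km, v_c = √(μ/r) = 11.027 km/s.
Transfer-orbit speed at the same r (vis-viva, a = a_t): v_t = √[μ(2/r − 1/a_t)] = 4.9971 km/s.
Δv₂ = |v_t − v_c| = |4.9971 − 11.027| = 6.030 km/s.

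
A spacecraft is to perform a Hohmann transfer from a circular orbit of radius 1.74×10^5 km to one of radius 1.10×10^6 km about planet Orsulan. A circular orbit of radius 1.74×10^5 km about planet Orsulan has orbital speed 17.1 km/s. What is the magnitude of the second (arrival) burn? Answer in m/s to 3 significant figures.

From the circular-orbit relation v² = μ/r at r = 1.74×10^5 km: μ = v²r = (17.1)² × 1.74×10^5 = 5.08793×10^7 km³/s².
Transfer-ellipse semi-major axis a_t = (r₁ + r₂)/2 = (1.740×10^5 + 1.100×10^6)/2 = 6.370×10^5 km.
Circular speed at r = 1.100×10^6 km: v_c = √(μ/r) = 6.80103 km/s.
Transfer-orbit speed at the same r (vis-viva, a = a_t): v_t = √[μ(2/r − 1/a_t)] = 3.55451 km/s.
Δv₂ = |v_t − v_c| = |3.55451 − 6.80103| = 3.247 km/s.

Δv₂ = 3250 m/s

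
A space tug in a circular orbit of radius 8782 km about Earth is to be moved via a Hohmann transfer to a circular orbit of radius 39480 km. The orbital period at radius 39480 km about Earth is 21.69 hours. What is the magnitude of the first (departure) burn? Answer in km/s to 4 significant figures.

From Kepler's third law T² = 4π²r³/μ at r = 39480 km, T = 21.69 hours = 21.69 × 3600 s = 78084 s: μ = 4π²r³/T² = 3.98444×10^5 km³/s².
Semi-major axis of the transfer orbit: a_t = (8782 + 39480)/2 = 24131 km.
Circular speed at r = 8782 km: v_c = √(μ/r) = 6.736 km/s.
Vis-viva on the transfer ellipse at r = 8782 km gives v_t = √[μ(2/r − 1/a_t)] = 8.616 km/s.
Δv₁ = |v_t − v_c| = |8.616 − 6.736| = 1.880 km/s.

Δv₁ = 1.880 km/s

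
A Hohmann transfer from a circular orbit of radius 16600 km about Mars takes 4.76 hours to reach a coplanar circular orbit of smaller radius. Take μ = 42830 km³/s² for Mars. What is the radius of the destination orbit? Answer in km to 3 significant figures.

r₂ = 5080 km

Transfer time t = 4.76 hours = 17136 s, and t = π√(a_t³/μ).
So a_t = (μ t²/π²)^(1/3) = (42830 × (17136)² / π²)^(1/3) = 10841 km.
Since a_t = (r₁ + r₂)/2, r₂ = 2a_t − r₁ = 2×10841 − 16600 = 5082 km.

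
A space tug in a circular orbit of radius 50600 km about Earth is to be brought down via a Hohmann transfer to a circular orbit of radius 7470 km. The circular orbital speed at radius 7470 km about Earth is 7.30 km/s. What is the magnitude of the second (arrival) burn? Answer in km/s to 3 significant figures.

From the circular-orbit relation v² = μ/r at r = 7470 km: μ = v²r = (7.30)² × 7470 = 3.98076×10^5 km³/s².
The Hohmann ellipse has a_t = (r₁ + r₂)/2 = 29035 km.
Circular speed at r = 7470 km: v_c = √(μ/r) = 7.300 km/s.
Transfer-orbit speed at the same r (vis-viva, a = a_t): v_t = √[μ(2/r − 1/a_t)] = 9.637 km/s.
Δv₂ = |v_t − v_c| = |9.637 − 7.300| = 2.337 km/s.

Δv₂ = 2.34 km/s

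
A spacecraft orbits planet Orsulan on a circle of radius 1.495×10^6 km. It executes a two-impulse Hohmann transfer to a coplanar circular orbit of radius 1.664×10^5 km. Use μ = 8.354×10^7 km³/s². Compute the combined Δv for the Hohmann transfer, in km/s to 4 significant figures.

Semi-major axis of the transfer orbit: a_t = (1.495×10^6 + 1.664×10^5)/2 = 8.307×10^5 km.
At r₁ the circular-orbit speed is v₁ = √(μ/r₁) = 7.4753 km/s.
On the transfer ellipse at r₁, v² = μ(2/r − 1/a) gives v_a = √[μ(2/r₁ − 1/a_t)] = 3.3457 km/s.
First burn Δv₁ = |v_a − v₁| = 4.130 km/s.
At r₂, v₂ = √(μ/r₂) = 22.4063 km/s.
Transfer-orbit speed at r₂: v_p = √[μ(2/r₂ − 1/a_t)] = 30.0586 km/s.
Second burn Δv₂ = |v₂ − v_p| = 7.652 km/s.
Total Δv = Δv₁ + Δv₂ = 11.78 km/s.

Δv = 11.78 km/s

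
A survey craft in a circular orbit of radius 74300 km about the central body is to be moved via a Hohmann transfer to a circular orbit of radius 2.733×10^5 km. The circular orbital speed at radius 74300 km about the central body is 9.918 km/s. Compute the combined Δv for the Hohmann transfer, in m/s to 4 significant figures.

From the circular-orbit relation v² = μ/r at r = 74300 km: μ = v²r = (9.918)² × 74300 = 7.30865×10^6 km³/s².
The Hohmann ellipse has a_t = (r₁ + r₂)/2 = 1.738×10^5 km.
Circular speed at r₁: v₁ = √(μ/r₁) = √(7.30865×10^6/74300) = 9.9180 km/s.
On the transfer ellipse at r₁, v² = μ(2/r − 1/a) gives v_p = √[μ(2/r₁ − 1/a_t)] = 12.437 km/s.
First burn Δv₁ = |v_p − v₁| = 2.519 km/s.
Circular speed at r₂: v₂ = √(μ/r₂) = 5.171 km/s.
Transfer-orbit speed at r₂: v_a = √[μ(2/r₂ − 1/a_t)] = 3.381 km/s.
Second burn Δv₂ = |v₂ − v_a| = 1.790 km/s.
Δv = Δv₁ + Δv₂ = 2.519 + 1.790 = 4.309 km/s.

Δv = 4309 m/s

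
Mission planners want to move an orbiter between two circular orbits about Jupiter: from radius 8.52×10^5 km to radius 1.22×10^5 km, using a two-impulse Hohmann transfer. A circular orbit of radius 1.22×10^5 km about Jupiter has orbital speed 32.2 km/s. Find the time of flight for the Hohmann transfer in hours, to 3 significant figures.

From the circular-orbit relation v² = μ/r at r = 1.22×10^5 km: μ = v²r = (32.2)² × 1.22×10^5 = 1.26494×10^8 km³/s².
Semi-major axis of the transfer orbit: a_t = (8.520×10^5 + 1.220×10^5)/2 = 4.870×10^5 km.
By Kepler's third law the transfer-orbit period is T = 2π√(a_t³/μ), so t = T/2 = 94930 s.
Converting: 94930 s ÷ 3600 s/hour = 26.4 hours.

t = 26.4 hours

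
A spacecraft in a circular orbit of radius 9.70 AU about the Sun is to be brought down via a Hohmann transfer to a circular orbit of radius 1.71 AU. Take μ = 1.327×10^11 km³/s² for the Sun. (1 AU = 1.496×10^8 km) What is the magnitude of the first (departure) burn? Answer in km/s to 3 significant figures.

Δv₁ = 4.33 km/s

In km: r₁ = 9.70 × 1.496×10^8 = 1.45112×10^9 km; r₂ = 1.71 × 1.496×10^8 = 2.55816×10^8 km.
Transfer-ellipse semi-major axis a_t = (r₁ + r₂)/2 = (1.45112×10^9 + 2.55816×10^8)/2 = 8.53468×10^8 km.
Circular speed at r = 1.45112×10^9 km: v_c = √(μ/r) = 9.5628 km/s.
Transfer-orbit speed at the same r (vis-viva, a = a_t): v_t = √[μ(2/r − 1/a_t)] = 5.2355 km/s.
Δv₁ = |v_t − v_c| = |5.2355 − 9.5628| = 4.327 km/s.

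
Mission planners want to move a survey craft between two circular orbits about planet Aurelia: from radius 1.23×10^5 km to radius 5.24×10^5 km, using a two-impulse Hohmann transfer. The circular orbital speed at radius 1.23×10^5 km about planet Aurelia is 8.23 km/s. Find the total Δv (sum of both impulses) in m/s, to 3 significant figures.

From the circular-orbit relation v² = μ/r at r = 1.23×10^5 km: μ = v²r = (8.23)² × 1.23×10^5 = 8.33115×10^6 km³/s².
Transfer-ellipse semi-major axis a_t = (r₁ + r₂)/2 = (1.230×10^5 + 5.240×10^5)/2 = 3.235×10^5 km.
Circular speed at r₁: v₁ = √(μ/r₁) = √(8.33115×10^6/1.230×10^5) = 8.2300 km/s.
On the transfer ellipse at r₁, vis-viva equation gives v_p = √[μ(2/r₁ − 1/a_t)] = 10.474 km/s.
First burn Δv₁ = |v_p − v₁| = 2.244 km/s.
At r₂, v₂ = √(μ/r₂) = 3.9874 km/s.
Transfer-orbit speed at r₂: v_a = √[μ(2/r₂ − 1/a_t)] = 2.4587 km/s.
Second burn Δv₂ = |v₂ − v_a| = 1.529 km/s.
Δv = Δv₁ + Δv₂ = 2.244 + 1.529 = 3.773 km/s.

Δv = 3770 m/s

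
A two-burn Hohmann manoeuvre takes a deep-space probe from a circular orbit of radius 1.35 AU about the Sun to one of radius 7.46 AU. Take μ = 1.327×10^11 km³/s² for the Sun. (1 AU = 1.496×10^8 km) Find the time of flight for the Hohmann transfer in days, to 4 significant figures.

t = 1689 days

In km: r₁ = 1.35 × 1.496×10^8 = 2.0196×10^8 km; r₂ = 7.46 × 1.496×10^8 = 1.116016×10^9 km.
Semi-major axis of the transfer orbit: a_t = (2.0196×10^8 + 1.116016×10^9)/2 = 6.58988×10^8 km.
By Kepler's third law the transfer-orbit period is T = 2π√(a_t³/μ), so t = T/2 = 1.459×10^8 s.
Converting: 1.459×10^8 s ÷ 86400 s/day = 1689 days.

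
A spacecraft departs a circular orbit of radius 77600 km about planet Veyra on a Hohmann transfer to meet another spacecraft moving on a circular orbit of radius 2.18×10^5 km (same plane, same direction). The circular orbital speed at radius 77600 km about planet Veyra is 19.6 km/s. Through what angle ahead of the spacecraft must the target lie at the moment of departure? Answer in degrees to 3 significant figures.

From the circular-orbit relation v² = μ/r at r = 77600 km: μ = v²r = (19.6)² × 77600 = 2.98108×10^7 km³/s².
Semi-major axis of the transfer orbit: a_t = (77600 + 2.180×10^5)/2 = 1.478×10^5 km.
The half-period of the transfer ellipse is t = π√(a_t³/μ) = 32694 s.
The target's mean motion on its circular orbit is ω₂ = √(μ/r₂³) = 5.3642×10^-5 rad/s.
Angle swept by the target during transfer: ω₂·t = 1.754 rad = 100.5°.
The spacecraft traverses 180° on the transfer ellipse, so the target must lead by 180° − 100.5° = 79.5°.

φ = 79.5°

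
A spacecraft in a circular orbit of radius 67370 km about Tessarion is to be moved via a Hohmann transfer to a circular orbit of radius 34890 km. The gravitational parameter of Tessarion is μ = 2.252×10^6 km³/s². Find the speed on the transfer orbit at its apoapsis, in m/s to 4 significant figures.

v = 4776 m/s

The Hohmann ellipse has a_t = (r₁ + r₂)/2 = 51130 km.
At apoapsis, r = 67370 km.
Vis-viva: v = √[μ(2/r − 1/a_t)] = √[2.252×10^6 × (2/67370 − 1/51130)] = 4.776 km/s.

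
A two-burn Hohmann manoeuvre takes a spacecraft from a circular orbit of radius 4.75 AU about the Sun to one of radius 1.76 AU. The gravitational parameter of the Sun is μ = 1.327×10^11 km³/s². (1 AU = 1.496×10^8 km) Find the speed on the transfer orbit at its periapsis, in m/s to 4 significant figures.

v = 27120 m/s

In km: r₁ = 4.75 × 1.496×10^8 = 7.106×10^8 km; r₂ = 1.76 × 1.496×10^8 = 2.63296×10^8 km.
The Hohmann ellipse has a_t = (r₁ + r₂)/2 = 4.86948×10^8 km.
At periapsis, r = 2.63296×10^8 km.
Applying v² = μ(2/r − 1/a_t): v = 27.12 km/s.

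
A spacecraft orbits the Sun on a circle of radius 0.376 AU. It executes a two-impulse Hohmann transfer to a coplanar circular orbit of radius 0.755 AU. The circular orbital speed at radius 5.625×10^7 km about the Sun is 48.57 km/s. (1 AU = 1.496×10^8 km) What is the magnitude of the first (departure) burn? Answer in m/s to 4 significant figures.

From the circular-orbit relation v² = μ/r at r = 5.625×10^7 km: μ = v²r = (48.57)² × 5.625×10^7 = 1.32696×10^11 km³/s².
In km: r₁ = 0.376 × 1.496×10^8 = 5.62496×10^7 km; r₂ = 0.755 × 1.496×10^8 = 1.12948×10^8 km.
The Hohmann ellipse has a_t = (r₁ + r₂)/2 = 8.45988×10^7 km.
Circular speed at r = 5.62496×10^7 km: v_c = √(μ/r) = 48.570 km/s.
Transfer-orbit speed at the same r (vis-viva, a = a_t): v_t = √[μ(2/r − 1/a_t)] = 56.121 km/s.
Δv₁ = |v_t − v_c| = |56.121 − 48.570| = 7.551 km/s.

Δv₁ = 7551 m/s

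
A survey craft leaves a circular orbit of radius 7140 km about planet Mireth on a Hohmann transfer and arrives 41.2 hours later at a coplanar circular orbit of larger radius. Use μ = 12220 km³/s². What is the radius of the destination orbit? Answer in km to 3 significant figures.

r₂ = 53000 km

Transfer time t = 41.2 hours = 1.4832×10^5 s, and t = π√(a_t³/μ).
So a_t = (μ t²/π²)^(1/3) = (12220 × (1.4832×10^5)² / π²)^(1/3) = 30088 km.
Since a_t = (r₁ + r₂)/2, r₂ = 2a_t − r₁ = 2×30088 − 7140 = 53036 km.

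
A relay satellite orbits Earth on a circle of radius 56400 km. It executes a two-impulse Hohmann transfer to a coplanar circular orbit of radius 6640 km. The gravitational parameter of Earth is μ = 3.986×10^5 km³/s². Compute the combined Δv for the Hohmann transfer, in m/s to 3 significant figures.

Transfer-ellipse semi-major axis a_t = (r₁ + r₂)/2 = (56400 + 6640)/2 = 31520 km.
At r₁ the circular-orbit speed is v₁ = √(μ/r₁) = 2.658 km/s.
On the transfer ellipse at r₁, vis-viva gives v_a = √[μ(2/r₁ − 1/a_t)] = 1.220 km/s.
First burn Δv₁ = |v_a − v₁| = 1.438 km/s.
Circular speed at r₂: v₂ = √(μ/r₂) = 7.7479 km/s.
Transfer-orbit speed at r₂: v_p = √[μ(2/r₂ − 1/a_t)] = 10.364 km/s.
Second burn Δv₂ = |v₂ − v_p| = 2.616 km/s.
Δv = Δv₁ + Δv₂ = 1.438 + 2.616 = 4.054 km/s.

Δv = 4050 m/s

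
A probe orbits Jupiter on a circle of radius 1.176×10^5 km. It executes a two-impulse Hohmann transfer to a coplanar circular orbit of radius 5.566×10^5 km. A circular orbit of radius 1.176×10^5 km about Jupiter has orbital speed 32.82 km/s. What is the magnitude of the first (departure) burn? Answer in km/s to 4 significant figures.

Δv₁ = 9.353 km/s

From the circular-orbit relation v² = μ/r at r = 1.176×10^5 km: μ = v²r = (32.82)² × 1.176×10^5 = 1.26673×10^8 km³/s².
Semi-major axis of the transfer orbit: a_t = (1.176×10^5 + 5.566×10^5)/2 = 3.371×10^5 km.
On the circular orbit at r = 1.176×10^5 km, v_c = √(μ/r) = 32.820 km/s.
Transfer-orbit speed at the same r (vis-viva, a = a_t): v_t = √[μ(2/r − 1/a_t)] = 42.173 km/s.
Δv₁ = |v_t − v_c| = |42.173 − 32.820| = 9.353 km/s.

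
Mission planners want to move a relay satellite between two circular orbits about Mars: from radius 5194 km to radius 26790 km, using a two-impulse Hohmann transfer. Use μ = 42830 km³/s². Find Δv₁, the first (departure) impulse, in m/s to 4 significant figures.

Δv₁ = 845.1 m/s

Transfer-ellipse semi-major axis a_t = (r₁ + r₂)/2 = (5194 + 26790)/2 = 15992 km.
Circular speed at r = 5194 km: v_c = √(μ/r) = 2.8716 km/s.
Transfer-orbit speed at the same r (vis-viva, a = a_t): v_t = √[μ(2/r − 1/a_t)] = 3.7167 km/s.
Δv₁ = |v_t − v_c| = |3.7167 − 2.8716| = 0.8451 km/s.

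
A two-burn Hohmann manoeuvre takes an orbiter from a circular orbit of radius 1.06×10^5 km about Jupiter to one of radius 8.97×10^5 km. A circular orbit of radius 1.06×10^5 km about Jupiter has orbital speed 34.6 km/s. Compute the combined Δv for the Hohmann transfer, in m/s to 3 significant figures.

From the circular-orbit relation v² = μ/r at r = 1.06×10^5 km: μ = v²r = (34.6)² × 1.06×10^5 = 1.26899×10^8 km³/s².
The Hohmann ellipse has a_t = (r₁ + r₂)/2 = 5.015×10^5 km.
Circular speed at r₁: v₁ = √(μ/r₁) = √(1.26899×10^8/1.060×10^5) = 34.60 km/s.
Transfer-orbit speed at r₁ (vis-viva equation): v_p = √[μ(2/r₁ − 1/a_t)] = 46.27 km/s.
First burn Δv₁ = |v_p − v₁| = 11.67 km/s.
At r₂, v₂ = √(μ/r₂) = 11.894 km/s.
Transfer-orbit speed at r₂: v_a = √[μ(2/r₂ − 1/a_t)] = 5.4683 km/s.
Second burn Δv₂ = |v₂ − v_a| = 6.426 km/s.
Total Δv = Δv₁ + Δv₂ = 18.10 km/s.

Δv = 18100 m/s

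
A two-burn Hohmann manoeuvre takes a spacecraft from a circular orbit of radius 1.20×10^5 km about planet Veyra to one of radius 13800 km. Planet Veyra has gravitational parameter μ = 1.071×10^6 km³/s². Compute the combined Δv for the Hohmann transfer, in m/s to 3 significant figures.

Semi-major axis of the transfer orbit: a_t = (1.200×10^5 + 13800)/2 = 66900 km.
At r₁ the circular-orbit speed is v₁ = √(μ/r₁) = 2.9875 km/s.
Transfer-orbit speed at r₁ (vis-viva): v_a = √[μ(2/r₁ − 1/a_t)] = 1.3568 km/s.
First burn Δv₁ = |v_a − v₁| = 1.631 km/s.
At r₂, v₂ = √(μ/r₂) = 8.8096 km/s.
Transfer-orbit speed at r₂: v_p = √[μ(2/r₂ − 1/a_t)] = 11.799 km/s.
Second burn Δv₂ = |v₂ − v_p| = 2.989 km/s.
Total Δv = Δv₁ + Δv₂ = 4.620 km/s.

Δv = 4620 m/s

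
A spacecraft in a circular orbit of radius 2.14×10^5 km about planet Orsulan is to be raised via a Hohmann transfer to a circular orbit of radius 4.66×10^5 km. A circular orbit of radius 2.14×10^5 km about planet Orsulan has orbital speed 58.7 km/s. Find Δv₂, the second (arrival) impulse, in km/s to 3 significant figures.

From the circular-orbit relation v² = μ/r at r = 2.14×10^5 km: μ = v²r = (58.7)² × 2.14×10^5 = 7.37378×10^8 km³/s².
Semi-major axis of the transfer orbit: a_t = (2.140×10^5 + 4.660×10^5)/2 = 3.400×10^5 km.
Circular speed at r = 4.660×10^5 km: v_c = √(μ/r) = 39.78 km/s.
Transfer-orbit speed at the same r (vis-viva, a = a_t): v_t = √[μ(2/r − 1/a_t)] = 31.56 km/s.
Δv₂ = |v_t − v_c| = |31.56 − 39.78| = 8.220 km/s.

Δv₂ = 8.22 km/s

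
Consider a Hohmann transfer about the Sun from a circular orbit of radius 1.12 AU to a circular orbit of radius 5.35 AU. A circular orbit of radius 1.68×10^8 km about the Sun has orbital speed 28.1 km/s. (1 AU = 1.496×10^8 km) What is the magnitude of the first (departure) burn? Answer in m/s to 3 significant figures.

From the circular-orbit relation v² = μ/r at r = 1.68×10^8 km: μ = v²r = (28.1)² × 1.68×10^8 = 1.32654×10^11 km³/s².
In km: r₁ = 1.12 × 1.496×10^8 = 1.67552×10^8 km; r₂ = 5.35 × 1.496×10^8 = 8.0036×10^8 km.
Semi-major axis of the transfer orbit: a_t = (1.67552×10^8 + 8.0036×10^8)/2 = 4.83956×10^8 km.
Circular speed at r = 1.67552×10^8 km: v_c = √(μ/r) = 28.138 km/s.
Vis-viva on the transfer ellipse at r = 1.67552×10^8 km gives v_t = √[μ(2/r − 1/a_t)] = 36.185 km/s.
Δv₁ = |v_t − v_c| = |36.185 − 28.138| = 8.047 km/s.

Δv₁ = 8050 m/s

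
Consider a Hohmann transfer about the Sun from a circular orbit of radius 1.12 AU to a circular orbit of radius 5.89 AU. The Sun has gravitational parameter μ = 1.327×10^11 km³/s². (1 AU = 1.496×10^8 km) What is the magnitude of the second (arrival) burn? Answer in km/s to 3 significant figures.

Δv₂ = 5.33 km/s

In km: r₁ = 1.12 × 1.496×10^8 = 1.67552×10^8 km; r₂ = 5.89 × 1.496×10^8 = 8.81144×10^8 km.
Transfer-ellipse semi-major axis a_t = (r₁ + r₂)/2 = (1.67552×10^8 + 8.81144×10^8)/2 = 5.24348×10^8 km.
On the circular orbit at r = 8.81144×10^8 km, v_c = √(μ/r) = 12.272 km/s.
Transfer-orbit speed at the same r (vis-viva, a = a_t): v_t = √[μ(2/r − 1/a_t)] = 6.9371 km/s.
Δv₂ = |v_t − v_c| = |6.9371 − 12.272| = 5.335 km/s.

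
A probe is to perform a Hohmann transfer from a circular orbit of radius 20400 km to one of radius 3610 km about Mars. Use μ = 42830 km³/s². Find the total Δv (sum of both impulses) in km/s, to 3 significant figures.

Δv = 1.70 km/s

The Hohmann ellipse has a_t = (r₁ + r₂)/2 = 12005 km.
At r₁ the circular-orbit speed is v₁ = √(μ/r₁) = 1.449 km/s.
Transfer-orbit speed at r₁ (vis-viva): v_a = √[μ(2/r₁ − 1/a_t)] = 0.7946 km/s.
First burn Δv₁ = |v_a − v₁| = 0.6544 km/s.
At r₂, v₂ = √(μ/r₂) = 3.444 km/s.
Transfer-orbit speed at r₂: v_p = √[μ(2/r₂ − 1/a_t)] = 4.490 km/s.
Second burn Δv₂ = |v₂ − v_p| = 1.046 km/s.
Δv = Δv₁ + Δv₂ = 0.6544 + 1.046 = 1.700 km/s.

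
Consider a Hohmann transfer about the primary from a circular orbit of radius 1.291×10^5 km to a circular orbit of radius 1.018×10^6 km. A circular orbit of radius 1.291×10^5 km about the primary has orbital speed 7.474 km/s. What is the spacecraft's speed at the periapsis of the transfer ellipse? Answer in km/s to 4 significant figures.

v = 9.957 km/s

From the circular-orbit relation v² = μ/r at r = 1.291×10^5 km: μ = v²r = (7.474)² × 1.291×10^5 = 7.21161×10^6 km³/s².
Transfer-ellipse semi-major axis a_t = (r₁ + r₂)/2 = (1.291×10^5 + 1.018×10^6)/2 = 5.7355×10^5 km.
The periapsis of the transfer ellipse is at r = 1.291×10^5 km.
From the vis-viva equation, v = √[μ(2/r − 1/a_t)] = 9.957 km/s.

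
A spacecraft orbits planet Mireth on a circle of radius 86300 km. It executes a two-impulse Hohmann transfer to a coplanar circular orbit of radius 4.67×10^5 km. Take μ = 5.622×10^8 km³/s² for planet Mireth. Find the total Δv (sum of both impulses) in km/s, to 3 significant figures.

Δv = 39.5 km/s

Semi-major axis of the transfer orbit: a_t = (86300 + 4.670×10^5)/2 = 2.7665×10^5 km.
Circular speed at r₁: v₁ = √(μ/r₁) = √(5.622×10^8/86300) = 80.7124 km/s.
On the transfer ellipse at r₁, vis-viva equation gives v_p = √[μ(2/r₁ − 1/a_t)] = 104.866 km/s.
First burn Δv₁ = |v_p − v₁| = 24.15 km/s.
At r₂, v₂ = √(μ/r₂) = 34.70 km/s.
Transfer-orbit speed at r₂: v_a = √[μ(2/r₂ − 1/a_t)] = 19.38 km/s.
Second burn Δv₂ = |v₂ − v_a| = 15.32 km/s.
Total Δv = Δv₁ + Δv₂ = 39.47 km/s.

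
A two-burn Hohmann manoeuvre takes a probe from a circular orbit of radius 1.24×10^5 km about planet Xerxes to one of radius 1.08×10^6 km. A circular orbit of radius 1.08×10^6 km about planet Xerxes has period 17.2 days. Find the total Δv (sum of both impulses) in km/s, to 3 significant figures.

Δv = 7.07 km/s

From Kepler's third law T² = 4π²r³/μ at r = 1.08×10^6 km, T = 17.2 days = 17.2 × 86400 s = 1.48608×10^6 s: μ = 4π²r³/T² = 2.25189×10^7 km³/s².
Transfer-ellipse semi-major axis a_t = (r₁ + r₂)/2 = (1.240×10^5 + 1.080×10^6)/2 = 6.020×10^5 km.
At r₁ the circular-orbit speed is v₁ = √(μ/r₁) = 13.476 km/s.
On the transfer ellipse at r₁, vis-viva gives v_p = √[μ(2/r₁ − 1/a_t)] = 18.050 km/s.
First burn Δv₁ = |v_p − v₁| = 4.574 km/s.
Circular speed at r₂: v₂ = √(μ/r₂) = 4.566 km/s.
Transfer-orbit speed at r₂: v_a = √[μ(2/r₂ − 1/a_t)] = 2.072 km/s.
Second burn Δv₂ = |v₂ − v_a| = 2.494 km/s.
Total Δv = Δv₁ + Δv₂ = 7.068 km/s.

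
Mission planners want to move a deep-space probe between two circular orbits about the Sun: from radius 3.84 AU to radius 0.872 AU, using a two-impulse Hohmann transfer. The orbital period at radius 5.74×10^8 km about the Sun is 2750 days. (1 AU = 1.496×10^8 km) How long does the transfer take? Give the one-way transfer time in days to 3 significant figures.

From Kepler's third law T² = 4π²r³/μ at r = 5.74×10^8 km, T = 2750 days = 2750 × 86400 s = 2.376×10^8 s: μ = 4π²r³/T² = 1.32252×10^11 km³/s².
In km: r₁ = 3.84 × 1.496×10^8 = 5.74464×10^8 km; r₂ = 0.872 × 1.496×10^8 = 1.304512×10^8 km.
Transfer-ellipse semi-major axis a_t = (r₁ + r₂)/2 = (5.74464×10^8 + 1.304512×10^8)/2 = 3.524576×10^8 km.
Half the transfer-orbit period gives t = π√(a_t³/μ) = 5.716×10^7 s.
Converting: 5.716×10^7 s ÷ 86400 s/day = 662 days.

t = 662 days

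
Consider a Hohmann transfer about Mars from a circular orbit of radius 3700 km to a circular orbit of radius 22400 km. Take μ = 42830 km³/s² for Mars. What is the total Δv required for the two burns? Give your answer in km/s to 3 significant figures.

Δv = 1.70 km/s

Transfer-ellipse semi-major axis a_t = (r₁ + r₂)/2 = (3700 + 22400)/2 = 13050 km.
At r₁ the circular-orbit speed is v₁ = √(μ/r₁) = 3.4023 km/s.
Transfer-orbit speed at r₁ (v² = μ(2/r − 1/a)): v_p = √[μ(2/r₁ − 1/a_t)] = 4.4575 km/s.
First burn Δv₁ = |v_p − v₁| = 1.0552 km/s.
At r₂, v₂ = √(μ/r₂) = 1.38277 km/s.
Transfer-orbit speed at r₂: v_a = √[μ(2/r₂ − 1/a_t)] = 0.736284 km/s.
Second burn Δv₂ = |v₂ − v_a| = 0.64649 km/s.
Total Δv = Δv₁ + Δv₂ = 1.702 km/s.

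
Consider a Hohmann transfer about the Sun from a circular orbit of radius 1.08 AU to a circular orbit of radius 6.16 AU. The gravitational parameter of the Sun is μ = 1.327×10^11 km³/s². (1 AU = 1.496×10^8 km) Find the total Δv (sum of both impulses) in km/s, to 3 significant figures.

Δv = 14.2 km/s

In km: r₁ = 1.08 × 1.496×10^8 = 1.61568×10^8 km; r₂ = 6.16 × 1.496×10^8 = 9.21536×10^8 km.
Transfer-ellipse semi-major axis a_t = (r₁ + r₂)/2 = (1.61568×10^8 + 9.21536×10^8)/2 = 5.41552×10^8 km.
At r₁ the circular-orbit speed is v₁ = √(μ/r₁) = 28.659 km/s.
On the transfer ellipse at r₁, vis-viva equation gives v_p = √[μ(2/r₁ − 1/a_t)] = 37.385 km/s.
First burn Δv₁ = |v_p − v₁| = 8.726 km/s.
Circular speed at r₂: v₂ = √(μ/r₂) = 11.9999 km/s.
Transfer-orbit speed at r₂: v_a = √[μ(2/r₂ − 1/a_t)] = 6.55446 km/s.
Second burn Δv₂ = |v₂ − v_a| = 5.445 km/s.
Δv = Δv₁ + Δv₂ = 8.726 + 5.445 = 14.17 km/s.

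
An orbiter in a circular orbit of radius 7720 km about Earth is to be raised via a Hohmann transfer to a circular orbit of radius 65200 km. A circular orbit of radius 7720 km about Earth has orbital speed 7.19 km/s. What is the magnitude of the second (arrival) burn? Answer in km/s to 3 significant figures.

From the circular-orbit relation v² = μ/r at r = 7720 km: μ = v²r = (7.19)² × 7720 = 3.99094×10^5 km³/s².
Semi-major axis of the transfer orbit: a_t = (7720 + 65200)/2 = 36460 km.
Circular speed at r = 65200 km: v_c = √(μ/r) = 2.474 km/s.
Transfer-orbit speed at the same r (vis-viva, a = a_t): v_t = √[μ(2/r − 1/a_t)] = 1.138 km/s.
Δv₂ = |v_t − v_c| = |1.138 − 2.474| = 1.336 km/s.

Δv₂ = 1.34 km/s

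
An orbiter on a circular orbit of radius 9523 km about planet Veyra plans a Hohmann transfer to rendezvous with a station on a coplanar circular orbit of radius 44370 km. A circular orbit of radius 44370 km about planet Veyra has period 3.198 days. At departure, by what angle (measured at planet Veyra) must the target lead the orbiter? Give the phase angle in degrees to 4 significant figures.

From Kepler's third law T² = 4π²r³/μ at r = 44370 km, T = 3.198 days = 3.198 × 86400 s = 2.763072×10^5 s: μ = 4π²r³/T² = 45169.3 km³/s².
Transfer-ellipse semi-major axis a_t = (r₁ + r₂)/2 = (9523 + 44370)/2 = 26946.5 km.
The half-period of the transfer ellipse is t = π√(a_t³/μ) = 65386 s.
Target angular speed ω₂ = √(μ/r₂³) = 2.2740×10^-5 rad/s.
Angle swept by the target during transfer: ω₂·t = 1.4869 rad = 85.19°.
Arrival is 180° from departure on the ellipse, so φ = 180° − 85.19° = 94.81°.

φ = 94.81°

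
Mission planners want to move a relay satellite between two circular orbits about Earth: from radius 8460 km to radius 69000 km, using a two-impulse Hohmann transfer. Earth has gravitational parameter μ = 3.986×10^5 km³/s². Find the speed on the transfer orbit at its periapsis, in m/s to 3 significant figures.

Semi-major axis of the transfer orbit: a_t = (8460 + 69000)/2 = 38730 km.
The periapsis of the transfer ellipse is at r = 8460 km.
Applying v² = μ(2/r − 1/a_t): v = 9.162 km/s.

v = 9160 m/s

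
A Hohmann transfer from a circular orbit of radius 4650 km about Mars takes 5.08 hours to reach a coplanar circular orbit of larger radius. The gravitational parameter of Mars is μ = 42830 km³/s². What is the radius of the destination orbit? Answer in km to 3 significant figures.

Transfer time t = 5.08 hours = 18288 s, and t = π√(a_t³/μ).
So a_t = (μ t²/π²)^(1/3) = (42830 × (18288)² / π²)^(1/3) = 11322 km.
Since a_t = (r₁ + r₂)/2, r₂ = 2a_t − r₁ = 2×11322 − 4650 = 17994 km.

r₂ = 18000 km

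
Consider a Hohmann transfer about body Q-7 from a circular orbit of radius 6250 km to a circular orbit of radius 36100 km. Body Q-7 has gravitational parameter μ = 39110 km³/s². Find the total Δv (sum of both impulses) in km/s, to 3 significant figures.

The Hohmann ellipse has a_t = (r₁ + r₂)/2 = 21175 km.
At r₁ the circular-orbit speed is v₁ = √(μ/r₁) = 2.5015 km/s.
On the transfer ellipse at r₁, v² = μ(2/r − 1/a) gives v_p = √[μ(2/r₁ − 1/a_t)] = 3.2662 km/s.
First burn Δv₁ = |v_p − v₁| = 0.7647 km/s.
Circular speed at r₂: v₂ = √(μ/r₂) = 1.0409 km/s.
Transfer-orbit speed at r₂: v_a = √[μ(2/r₂ − 1/a_t)] = 0.56548 km/s.
Second burn Δv₂ = |v₂ − v_a| = 0.4754 km/s.
Δv = Δv₁ + Δv₂ = 0.7647 + 0.4754 = 1.240 km/s.

Δv = 1.24 km/s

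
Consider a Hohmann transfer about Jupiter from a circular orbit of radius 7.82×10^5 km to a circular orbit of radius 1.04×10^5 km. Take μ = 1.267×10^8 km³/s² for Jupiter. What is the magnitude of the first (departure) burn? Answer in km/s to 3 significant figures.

Semi-major axis of the transfer orbit: a_t = (7.820×10^5 + 1.040×10^5)/2 = 4.430×10^5 km.
Circular speed at r = 7.820×10^5 km: v_c = √(μ/r) = 12.7287 km/s.
Vis-viva on the transfer ellipse at r = 7.820×10^5 km gives v_t = √[μ(2/r − 1/a_t)] = 6.16737 km/s.
Δv₁ = |v_t − v_c| = |6.16737 − 12.7287| = 6.561 km/s.

Δv₁ = 6.56 km/s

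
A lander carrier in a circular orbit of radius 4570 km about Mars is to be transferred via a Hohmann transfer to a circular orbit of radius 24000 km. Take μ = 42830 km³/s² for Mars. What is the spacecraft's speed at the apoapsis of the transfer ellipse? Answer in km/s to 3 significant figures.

Transfer-ellipse semi-major axis a_t = (r₁ + r₂)/2 = (4570 + 24000)/2 = 14285 km.
At apoapsis, r = 24000 km.
From the vis-viva equation, v = √[μ(2/r − 1/a_t)] = 0.7556 km/s.

v = 0.756 km/s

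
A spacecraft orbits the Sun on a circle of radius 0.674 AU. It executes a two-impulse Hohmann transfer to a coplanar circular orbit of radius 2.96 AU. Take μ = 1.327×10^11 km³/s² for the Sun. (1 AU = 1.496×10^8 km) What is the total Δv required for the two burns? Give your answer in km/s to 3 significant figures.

In km: r₁ = 0.674 × 1.496×10^8 = 1.008304×10^8 km; r₂ = 2.96 × 1.496×10^8 = 4.42816×10^8 km.
The Hohmann ellipse has a_t = (r₁ + r₂)/2 = 2.718232×10^8 km.
Circular speed at r₁: v₁ = √(μ/r₁) = √(1.327×10^11/1.008304×10^8) = 36.278 km/s.
On the transfer ellipse at r₁, vis-viva gives v_p = √[μ(2/r₁ − 1/a_t)] = 46.303 km/s.
First burn Δv₁ = |v_p − v₁| = 10.025 km/s.
Circular speed at r₂: v₂ = √(μ/r₂) = 17.3111 km/s.
Transfer-orbit speed at r₂: v_a = √[μ(2/r₂ − 1/a_t)] = 10.5433 km/s.
Second burn Δv₂ = |v₂ − v_a| = 6.7678 km/s.
Δv = Δv₁ + Δv₂ = 10.025 + 6.7678 = 16.79 km/s.

Δv = 16.8 km/s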